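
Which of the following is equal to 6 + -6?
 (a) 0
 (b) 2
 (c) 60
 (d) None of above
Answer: a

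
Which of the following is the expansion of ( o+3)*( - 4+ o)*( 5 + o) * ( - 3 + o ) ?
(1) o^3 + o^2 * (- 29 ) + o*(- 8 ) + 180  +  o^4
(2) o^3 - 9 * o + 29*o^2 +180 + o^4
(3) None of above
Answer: 3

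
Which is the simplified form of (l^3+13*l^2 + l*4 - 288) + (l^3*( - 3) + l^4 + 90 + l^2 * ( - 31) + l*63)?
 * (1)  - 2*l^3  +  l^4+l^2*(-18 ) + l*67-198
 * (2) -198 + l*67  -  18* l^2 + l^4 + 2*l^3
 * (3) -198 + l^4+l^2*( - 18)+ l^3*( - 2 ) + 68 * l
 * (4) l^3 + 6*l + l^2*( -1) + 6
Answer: 1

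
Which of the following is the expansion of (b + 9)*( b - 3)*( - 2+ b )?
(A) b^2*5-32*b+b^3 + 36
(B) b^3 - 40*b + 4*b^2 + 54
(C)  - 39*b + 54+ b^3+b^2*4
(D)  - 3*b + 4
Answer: C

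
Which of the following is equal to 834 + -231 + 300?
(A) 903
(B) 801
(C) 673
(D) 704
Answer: A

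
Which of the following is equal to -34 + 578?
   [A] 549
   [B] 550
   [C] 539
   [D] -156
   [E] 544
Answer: E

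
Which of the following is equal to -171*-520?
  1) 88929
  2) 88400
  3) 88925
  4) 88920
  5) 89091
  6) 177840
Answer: 4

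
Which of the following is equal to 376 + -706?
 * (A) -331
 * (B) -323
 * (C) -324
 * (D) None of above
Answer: D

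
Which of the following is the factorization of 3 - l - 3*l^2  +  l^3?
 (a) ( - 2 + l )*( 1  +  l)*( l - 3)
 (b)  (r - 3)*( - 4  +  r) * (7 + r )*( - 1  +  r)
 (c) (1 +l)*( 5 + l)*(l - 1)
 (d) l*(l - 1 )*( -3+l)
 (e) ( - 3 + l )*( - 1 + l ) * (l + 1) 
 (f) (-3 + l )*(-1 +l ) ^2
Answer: e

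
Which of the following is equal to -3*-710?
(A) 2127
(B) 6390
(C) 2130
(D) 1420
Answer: C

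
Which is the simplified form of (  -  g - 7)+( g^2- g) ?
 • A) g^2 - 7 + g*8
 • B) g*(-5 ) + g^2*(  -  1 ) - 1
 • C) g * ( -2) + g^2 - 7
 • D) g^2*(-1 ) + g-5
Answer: C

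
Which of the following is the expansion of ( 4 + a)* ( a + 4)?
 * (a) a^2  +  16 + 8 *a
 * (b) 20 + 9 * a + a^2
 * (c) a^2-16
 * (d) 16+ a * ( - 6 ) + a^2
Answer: a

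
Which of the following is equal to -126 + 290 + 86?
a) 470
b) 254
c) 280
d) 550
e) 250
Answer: e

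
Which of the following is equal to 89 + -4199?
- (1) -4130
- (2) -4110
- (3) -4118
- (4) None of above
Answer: 2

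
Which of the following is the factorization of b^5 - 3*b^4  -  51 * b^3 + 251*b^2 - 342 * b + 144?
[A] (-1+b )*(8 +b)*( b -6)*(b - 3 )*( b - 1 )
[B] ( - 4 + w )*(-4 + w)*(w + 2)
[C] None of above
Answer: A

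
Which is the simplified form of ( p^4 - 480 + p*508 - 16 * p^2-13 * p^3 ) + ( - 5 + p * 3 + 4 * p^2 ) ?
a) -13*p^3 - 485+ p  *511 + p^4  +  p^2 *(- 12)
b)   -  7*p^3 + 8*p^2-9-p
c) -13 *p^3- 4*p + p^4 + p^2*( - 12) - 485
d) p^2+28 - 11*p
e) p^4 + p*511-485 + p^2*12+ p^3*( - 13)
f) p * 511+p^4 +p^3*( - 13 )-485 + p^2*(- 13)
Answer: a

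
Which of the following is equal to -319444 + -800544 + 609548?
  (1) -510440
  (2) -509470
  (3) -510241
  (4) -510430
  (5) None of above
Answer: 1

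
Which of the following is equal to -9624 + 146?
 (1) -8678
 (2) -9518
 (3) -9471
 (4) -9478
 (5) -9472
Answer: 4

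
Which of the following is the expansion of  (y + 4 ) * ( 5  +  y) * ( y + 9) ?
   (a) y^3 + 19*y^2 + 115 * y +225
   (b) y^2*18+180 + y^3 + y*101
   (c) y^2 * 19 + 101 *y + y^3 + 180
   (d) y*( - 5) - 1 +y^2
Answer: b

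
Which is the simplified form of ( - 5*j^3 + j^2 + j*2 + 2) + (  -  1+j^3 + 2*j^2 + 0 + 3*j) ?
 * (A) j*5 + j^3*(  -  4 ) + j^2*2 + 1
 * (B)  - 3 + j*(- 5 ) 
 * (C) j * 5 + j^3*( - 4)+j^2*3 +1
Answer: C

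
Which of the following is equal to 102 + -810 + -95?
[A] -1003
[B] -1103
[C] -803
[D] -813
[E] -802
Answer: C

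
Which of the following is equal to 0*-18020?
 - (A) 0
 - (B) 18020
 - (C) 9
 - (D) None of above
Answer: A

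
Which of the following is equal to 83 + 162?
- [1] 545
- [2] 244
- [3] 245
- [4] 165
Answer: 3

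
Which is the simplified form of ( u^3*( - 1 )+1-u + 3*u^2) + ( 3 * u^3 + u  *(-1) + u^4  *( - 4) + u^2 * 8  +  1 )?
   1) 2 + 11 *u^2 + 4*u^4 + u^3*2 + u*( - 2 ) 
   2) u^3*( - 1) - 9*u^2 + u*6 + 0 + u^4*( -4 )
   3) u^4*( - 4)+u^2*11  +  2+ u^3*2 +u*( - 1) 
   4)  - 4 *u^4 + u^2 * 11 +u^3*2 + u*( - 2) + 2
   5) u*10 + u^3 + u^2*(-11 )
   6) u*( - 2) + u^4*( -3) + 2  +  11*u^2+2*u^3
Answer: 4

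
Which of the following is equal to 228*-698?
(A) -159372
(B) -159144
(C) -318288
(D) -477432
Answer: B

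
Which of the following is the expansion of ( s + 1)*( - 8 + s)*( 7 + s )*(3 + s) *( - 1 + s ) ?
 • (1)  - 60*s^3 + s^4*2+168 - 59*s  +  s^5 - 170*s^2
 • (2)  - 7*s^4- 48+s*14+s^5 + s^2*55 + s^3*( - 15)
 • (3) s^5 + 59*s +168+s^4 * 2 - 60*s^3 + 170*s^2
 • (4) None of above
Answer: 4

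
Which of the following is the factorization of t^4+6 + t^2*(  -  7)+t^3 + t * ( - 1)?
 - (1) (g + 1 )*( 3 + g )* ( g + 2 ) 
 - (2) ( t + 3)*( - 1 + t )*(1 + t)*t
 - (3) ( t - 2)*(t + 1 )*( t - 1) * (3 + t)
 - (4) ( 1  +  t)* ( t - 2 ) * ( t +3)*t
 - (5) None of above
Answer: 3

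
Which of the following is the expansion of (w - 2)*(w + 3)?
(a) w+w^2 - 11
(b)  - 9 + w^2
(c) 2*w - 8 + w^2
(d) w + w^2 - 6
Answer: d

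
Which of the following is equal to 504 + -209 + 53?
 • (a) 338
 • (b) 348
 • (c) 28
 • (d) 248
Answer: b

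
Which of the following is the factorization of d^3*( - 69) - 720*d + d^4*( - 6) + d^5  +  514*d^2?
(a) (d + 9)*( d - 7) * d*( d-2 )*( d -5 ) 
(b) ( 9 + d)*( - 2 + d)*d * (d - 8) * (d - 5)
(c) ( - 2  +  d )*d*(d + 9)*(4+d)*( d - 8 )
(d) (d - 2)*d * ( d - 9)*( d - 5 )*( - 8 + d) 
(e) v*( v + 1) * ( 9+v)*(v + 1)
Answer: b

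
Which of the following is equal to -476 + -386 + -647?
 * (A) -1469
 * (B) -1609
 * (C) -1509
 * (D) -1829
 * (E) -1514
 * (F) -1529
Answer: C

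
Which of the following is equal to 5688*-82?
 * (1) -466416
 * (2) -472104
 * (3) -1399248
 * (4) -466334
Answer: 1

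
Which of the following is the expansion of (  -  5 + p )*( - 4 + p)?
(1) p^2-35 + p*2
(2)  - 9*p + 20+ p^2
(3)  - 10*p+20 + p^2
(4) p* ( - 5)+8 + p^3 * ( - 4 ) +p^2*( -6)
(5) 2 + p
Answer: 2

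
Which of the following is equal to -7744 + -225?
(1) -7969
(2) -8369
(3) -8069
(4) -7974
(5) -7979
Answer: 1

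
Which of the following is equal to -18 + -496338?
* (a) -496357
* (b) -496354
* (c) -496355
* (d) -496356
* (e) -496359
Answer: d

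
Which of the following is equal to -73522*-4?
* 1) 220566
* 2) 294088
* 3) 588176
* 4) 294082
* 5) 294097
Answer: 2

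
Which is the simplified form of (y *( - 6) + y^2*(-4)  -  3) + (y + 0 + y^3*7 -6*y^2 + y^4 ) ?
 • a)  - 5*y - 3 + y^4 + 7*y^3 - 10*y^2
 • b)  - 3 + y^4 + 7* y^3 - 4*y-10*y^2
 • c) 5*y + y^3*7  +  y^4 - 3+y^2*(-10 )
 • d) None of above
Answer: a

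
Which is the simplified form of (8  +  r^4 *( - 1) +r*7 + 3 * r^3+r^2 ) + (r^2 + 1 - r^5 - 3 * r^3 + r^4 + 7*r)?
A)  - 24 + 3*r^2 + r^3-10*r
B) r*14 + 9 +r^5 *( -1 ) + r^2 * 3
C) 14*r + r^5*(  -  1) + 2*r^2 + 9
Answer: C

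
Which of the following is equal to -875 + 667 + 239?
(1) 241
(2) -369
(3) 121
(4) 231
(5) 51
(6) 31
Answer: 6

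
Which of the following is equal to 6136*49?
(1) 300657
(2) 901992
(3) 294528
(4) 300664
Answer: 4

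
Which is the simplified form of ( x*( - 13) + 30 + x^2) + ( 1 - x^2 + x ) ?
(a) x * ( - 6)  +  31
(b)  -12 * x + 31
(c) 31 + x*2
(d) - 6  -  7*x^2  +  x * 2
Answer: b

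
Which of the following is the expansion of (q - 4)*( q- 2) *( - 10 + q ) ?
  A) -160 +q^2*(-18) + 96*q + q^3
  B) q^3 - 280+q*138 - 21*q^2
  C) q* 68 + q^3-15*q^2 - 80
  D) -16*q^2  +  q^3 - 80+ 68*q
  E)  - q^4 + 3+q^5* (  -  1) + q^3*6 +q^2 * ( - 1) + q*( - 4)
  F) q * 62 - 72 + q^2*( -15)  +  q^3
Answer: D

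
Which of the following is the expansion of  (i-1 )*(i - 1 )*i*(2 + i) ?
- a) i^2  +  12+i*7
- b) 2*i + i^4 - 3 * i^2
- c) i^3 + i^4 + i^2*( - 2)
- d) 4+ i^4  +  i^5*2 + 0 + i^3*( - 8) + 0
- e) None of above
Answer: b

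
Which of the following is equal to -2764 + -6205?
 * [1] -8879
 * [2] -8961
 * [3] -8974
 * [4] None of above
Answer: 4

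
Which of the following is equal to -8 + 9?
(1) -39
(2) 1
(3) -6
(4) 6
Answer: 2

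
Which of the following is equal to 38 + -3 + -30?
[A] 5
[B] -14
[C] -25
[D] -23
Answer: A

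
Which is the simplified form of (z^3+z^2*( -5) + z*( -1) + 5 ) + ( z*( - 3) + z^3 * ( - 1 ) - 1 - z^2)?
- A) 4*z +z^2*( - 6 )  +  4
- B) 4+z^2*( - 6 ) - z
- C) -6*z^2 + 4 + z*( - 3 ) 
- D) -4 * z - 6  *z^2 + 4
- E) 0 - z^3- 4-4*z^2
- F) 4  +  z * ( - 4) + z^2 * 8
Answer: D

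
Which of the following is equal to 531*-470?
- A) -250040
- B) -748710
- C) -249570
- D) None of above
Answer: C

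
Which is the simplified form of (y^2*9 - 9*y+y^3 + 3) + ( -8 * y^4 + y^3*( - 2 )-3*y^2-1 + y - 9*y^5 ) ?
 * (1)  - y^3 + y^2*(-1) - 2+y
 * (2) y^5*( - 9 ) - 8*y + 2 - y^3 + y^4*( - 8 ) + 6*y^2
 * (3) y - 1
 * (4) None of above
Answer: 2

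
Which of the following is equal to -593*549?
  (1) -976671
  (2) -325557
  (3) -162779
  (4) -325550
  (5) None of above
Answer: 2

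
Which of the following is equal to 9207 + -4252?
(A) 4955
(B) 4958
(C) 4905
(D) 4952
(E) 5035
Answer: A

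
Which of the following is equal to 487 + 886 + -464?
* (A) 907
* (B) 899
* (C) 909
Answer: C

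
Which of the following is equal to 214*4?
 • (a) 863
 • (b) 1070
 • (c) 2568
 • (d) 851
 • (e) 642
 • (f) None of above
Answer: f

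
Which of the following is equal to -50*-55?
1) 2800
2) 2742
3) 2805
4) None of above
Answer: 4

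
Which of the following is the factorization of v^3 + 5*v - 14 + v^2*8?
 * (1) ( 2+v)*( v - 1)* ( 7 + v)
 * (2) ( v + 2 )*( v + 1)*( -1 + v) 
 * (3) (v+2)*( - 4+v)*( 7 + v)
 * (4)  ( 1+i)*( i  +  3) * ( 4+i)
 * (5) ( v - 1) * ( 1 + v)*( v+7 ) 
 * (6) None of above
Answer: 1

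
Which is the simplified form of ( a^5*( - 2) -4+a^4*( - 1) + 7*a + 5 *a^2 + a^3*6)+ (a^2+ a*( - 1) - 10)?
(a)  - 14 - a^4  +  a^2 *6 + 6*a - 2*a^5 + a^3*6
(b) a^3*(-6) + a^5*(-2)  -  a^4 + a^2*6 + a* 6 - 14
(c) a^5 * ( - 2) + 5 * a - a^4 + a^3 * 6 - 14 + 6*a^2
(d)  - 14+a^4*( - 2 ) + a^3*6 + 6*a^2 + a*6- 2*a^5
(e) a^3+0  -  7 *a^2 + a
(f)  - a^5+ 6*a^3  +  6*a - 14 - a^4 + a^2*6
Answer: a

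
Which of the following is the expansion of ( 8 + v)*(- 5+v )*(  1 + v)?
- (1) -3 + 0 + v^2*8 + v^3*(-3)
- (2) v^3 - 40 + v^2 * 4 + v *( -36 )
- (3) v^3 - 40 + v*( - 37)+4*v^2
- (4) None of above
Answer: 3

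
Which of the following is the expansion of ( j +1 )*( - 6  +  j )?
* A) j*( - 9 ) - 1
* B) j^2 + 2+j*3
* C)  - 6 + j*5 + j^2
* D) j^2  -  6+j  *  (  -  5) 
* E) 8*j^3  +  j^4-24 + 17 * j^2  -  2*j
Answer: D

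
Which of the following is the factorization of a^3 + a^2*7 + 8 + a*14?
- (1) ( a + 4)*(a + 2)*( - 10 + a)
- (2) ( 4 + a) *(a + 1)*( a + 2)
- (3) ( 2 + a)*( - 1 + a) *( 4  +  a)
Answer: 2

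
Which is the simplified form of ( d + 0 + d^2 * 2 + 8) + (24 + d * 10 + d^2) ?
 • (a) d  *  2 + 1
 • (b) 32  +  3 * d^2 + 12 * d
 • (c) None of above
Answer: c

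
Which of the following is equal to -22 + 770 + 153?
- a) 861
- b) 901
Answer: b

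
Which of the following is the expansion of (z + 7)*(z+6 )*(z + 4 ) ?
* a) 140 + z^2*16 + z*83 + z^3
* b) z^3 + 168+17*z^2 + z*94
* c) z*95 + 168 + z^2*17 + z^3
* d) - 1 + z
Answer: b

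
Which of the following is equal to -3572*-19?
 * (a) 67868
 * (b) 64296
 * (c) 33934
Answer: a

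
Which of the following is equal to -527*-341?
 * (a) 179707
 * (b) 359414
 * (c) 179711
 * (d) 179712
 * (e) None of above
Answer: a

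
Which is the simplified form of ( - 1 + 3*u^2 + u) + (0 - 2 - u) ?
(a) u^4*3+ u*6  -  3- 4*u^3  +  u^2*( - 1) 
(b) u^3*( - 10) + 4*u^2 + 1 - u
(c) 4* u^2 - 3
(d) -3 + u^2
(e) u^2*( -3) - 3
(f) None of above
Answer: f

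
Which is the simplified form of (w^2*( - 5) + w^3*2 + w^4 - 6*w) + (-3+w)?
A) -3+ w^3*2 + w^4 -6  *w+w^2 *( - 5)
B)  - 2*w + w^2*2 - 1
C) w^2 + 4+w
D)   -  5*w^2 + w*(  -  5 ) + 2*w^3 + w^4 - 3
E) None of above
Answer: D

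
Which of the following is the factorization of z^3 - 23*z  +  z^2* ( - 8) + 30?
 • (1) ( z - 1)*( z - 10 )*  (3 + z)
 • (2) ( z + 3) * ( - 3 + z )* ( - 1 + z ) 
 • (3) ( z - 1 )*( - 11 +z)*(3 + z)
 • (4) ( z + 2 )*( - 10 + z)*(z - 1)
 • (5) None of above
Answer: 1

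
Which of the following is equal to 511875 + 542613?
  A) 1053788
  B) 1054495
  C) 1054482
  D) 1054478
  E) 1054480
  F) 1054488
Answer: F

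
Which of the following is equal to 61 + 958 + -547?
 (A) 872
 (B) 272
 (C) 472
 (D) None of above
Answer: C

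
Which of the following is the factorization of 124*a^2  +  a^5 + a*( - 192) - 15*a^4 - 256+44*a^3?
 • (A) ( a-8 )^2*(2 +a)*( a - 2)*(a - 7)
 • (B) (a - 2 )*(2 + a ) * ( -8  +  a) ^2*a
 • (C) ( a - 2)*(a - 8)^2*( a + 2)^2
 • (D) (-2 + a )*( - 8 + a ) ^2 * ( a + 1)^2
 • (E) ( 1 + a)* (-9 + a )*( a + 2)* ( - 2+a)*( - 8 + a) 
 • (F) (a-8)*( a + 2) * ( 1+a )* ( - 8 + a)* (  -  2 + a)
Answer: F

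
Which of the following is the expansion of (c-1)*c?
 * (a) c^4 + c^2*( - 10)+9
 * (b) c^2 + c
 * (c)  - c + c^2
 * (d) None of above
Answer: c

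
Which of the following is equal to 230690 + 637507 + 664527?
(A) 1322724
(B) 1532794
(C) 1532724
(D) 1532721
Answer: C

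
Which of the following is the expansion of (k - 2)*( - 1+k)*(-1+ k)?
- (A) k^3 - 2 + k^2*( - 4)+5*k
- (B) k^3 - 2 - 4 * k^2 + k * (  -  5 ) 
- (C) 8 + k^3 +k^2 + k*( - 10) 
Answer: A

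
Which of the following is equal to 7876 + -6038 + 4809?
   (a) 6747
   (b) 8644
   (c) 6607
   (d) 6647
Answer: d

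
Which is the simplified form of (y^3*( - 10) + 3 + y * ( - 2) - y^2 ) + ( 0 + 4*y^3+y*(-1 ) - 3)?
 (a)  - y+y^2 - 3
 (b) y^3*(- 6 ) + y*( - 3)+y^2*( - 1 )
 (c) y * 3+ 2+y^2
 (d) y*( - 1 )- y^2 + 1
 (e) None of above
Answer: b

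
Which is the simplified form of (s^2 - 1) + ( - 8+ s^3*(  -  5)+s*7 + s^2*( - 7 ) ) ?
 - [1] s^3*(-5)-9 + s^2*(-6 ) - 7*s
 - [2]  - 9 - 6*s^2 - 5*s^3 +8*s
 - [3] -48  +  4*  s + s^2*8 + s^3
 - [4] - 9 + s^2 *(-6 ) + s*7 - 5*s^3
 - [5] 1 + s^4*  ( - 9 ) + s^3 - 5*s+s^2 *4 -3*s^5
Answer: 4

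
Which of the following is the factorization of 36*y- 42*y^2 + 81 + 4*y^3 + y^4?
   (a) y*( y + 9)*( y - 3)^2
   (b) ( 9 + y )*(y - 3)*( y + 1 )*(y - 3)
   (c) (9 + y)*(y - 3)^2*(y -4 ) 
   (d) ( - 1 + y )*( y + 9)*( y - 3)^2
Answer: b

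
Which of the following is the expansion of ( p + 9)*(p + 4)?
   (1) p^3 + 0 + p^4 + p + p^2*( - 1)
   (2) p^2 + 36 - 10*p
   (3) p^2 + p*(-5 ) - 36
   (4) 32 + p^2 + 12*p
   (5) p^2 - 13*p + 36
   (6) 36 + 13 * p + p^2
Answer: 6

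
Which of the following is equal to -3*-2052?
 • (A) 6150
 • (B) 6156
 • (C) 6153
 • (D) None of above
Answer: B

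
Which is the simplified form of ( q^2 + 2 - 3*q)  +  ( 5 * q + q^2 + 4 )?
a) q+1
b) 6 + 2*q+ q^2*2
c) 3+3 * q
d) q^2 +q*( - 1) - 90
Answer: b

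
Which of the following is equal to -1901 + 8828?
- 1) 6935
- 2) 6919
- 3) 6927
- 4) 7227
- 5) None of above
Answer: 3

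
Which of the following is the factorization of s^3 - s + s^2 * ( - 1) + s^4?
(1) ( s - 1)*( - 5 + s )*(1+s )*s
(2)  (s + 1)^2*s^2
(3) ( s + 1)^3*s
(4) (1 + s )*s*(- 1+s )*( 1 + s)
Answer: 4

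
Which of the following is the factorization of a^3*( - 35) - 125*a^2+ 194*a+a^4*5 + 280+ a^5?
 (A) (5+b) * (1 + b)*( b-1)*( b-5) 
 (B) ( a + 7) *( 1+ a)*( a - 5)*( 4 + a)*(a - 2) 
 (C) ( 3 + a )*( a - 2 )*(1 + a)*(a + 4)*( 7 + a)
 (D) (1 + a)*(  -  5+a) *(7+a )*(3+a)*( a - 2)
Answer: B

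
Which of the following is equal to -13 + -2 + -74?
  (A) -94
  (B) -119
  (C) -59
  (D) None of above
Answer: D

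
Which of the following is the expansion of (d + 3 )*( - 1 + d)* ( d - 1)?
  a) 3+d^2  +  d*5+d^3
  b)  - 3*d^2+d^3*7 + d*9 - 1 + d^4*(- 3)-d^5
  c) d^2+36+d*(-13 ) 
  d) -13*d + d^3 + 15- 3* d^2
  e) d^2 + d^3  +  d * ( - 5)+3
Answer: e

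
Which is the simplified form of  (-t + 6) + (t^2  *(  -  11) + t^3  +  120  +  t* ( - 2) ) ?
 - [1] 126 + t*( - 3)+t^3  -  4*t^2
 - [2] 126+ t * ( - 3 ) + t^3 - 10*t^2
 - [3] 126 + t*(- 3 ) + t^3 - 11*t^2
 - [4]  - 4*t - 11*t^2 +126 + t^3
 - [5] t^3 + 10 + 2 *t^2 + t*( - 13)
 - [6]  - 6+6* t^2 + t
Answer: 3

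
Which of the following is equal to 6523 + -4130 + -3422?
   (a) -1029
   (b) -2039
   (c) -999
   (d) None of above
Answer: a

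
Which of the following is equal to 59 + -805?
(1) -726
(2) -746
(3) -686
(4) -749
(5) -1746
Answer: 2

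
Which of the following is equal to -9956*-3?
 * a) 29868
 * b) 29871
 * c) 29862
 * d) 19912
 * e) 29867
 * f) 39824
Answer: a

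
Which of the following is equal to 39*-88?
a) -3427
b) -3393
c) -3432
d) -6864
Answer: c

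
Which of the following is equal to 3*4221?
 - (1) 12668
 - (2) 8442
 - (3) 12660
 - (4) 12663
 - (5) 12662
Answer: 4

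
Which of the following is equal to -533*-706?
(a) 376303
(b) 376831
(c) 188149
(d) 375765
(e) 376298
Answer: e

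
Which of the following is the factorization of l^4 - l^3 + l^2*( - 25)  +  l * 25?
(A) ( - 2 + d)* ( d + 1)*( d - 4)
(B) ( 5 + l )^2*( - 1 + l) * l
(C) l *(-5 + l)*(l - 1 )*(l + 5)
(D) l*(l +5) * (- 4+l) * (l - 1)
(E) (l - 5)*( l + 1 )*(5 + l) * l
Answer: C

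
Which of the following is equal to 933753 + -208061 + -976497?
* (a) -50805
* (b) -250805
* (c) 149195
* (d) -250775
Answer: b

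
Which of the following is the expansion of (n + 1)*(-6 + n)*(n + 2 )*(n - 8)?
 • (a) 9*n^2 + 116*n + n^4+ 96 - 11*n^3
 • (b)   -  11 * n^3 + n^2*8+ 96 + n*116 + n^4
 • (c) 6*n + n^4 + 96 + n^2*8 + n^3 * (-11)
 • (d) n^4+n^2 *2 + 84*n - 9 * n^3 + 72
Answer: b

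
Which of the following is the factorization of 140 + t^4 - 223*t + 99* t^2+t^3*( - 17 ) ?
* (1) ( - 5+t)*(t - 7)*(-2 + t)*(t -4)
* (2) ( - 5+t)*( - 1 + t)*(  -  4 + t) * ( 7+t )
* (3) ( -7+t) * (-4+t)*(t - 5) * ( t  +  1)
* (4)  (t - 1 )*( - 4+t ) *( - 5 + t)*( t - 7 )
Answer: 4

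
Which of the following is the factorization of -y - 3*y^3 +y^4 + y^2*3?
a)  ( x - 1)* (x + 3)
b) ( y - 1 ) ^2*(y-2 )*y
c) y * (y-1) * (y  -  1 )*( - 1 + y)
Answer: c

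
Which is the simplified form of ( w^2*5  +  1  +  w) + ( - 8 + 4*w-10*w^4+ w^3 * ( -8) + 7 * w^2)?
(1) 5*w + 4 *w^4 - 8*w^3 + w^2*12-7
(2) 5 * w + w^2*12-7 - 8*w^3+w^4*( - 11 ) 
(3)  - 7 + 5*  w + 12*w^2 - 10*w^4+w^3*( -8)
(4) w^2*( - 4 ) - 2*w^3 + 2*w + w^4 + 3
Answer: 3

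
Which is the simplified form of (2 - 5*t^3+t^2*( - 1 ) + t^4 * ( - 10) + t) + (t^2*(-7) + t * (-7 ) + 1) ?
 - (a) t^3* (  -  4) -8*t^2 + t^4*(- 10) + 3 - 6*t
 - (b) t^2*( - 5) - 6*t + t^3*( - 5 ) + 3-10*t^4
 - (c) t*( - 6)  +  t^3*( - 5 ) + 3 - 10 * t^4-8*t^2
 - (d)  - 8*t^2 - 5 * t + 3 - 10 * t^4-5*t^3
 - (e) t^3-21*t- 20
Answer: c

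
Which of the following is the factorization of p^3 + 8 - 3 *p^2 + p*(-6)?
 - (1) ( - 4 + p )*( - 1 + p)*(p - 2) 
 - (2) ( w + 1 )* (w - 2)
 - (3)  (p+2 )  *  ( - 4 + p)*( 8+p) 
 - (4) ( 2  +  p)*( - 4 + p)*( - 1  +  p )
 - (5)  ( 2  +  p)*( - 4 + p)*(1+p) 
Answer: 4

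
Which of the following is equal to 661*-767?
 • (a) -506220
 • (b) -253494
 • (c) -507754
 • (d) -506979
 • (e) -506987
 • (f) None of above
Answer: e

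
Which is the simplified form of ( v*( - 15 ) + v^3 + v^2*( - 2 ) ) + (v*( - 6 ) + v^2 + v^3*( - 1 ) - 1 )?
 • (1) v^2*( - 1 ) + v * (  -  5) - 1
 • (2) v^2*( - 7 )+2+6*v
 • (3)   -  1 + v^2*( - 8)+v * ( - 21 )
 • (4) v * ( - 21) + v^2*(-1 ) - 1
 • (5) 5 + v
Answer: 4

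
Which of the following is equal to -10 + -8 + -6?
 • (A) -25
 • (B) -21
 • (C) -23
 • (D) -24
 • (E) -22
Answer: D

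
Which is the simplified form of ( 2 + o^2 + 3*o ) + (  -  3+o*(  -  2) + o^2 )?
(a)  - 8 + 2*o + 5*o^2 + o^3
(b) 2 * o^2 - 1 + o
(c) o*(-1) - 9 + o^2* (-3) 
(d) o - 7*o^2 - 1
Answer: b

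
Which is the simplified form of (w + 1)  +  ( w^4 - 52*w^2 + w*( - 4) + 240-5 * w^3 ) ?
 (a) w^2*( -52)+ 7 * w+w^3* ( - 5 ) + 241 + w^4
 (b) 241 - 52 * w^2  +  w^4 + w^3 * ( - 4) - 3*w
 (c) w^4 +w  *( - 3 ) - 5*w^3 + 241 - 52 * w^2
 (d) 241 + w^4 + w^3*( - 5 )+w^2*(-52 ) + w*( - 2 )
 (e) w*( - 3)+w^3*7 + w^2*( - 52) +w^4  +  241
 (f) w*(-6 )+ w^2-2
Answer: c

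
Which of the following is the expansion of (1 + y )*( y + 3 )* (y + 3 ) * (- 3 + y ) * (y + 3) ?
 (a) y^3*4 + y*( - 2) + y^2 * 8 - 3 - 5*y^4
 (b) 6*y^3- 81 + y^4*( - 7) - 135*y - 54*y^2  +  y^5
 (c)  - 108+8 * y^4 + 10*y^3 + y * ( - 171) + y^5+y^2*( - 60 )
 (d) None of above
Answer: d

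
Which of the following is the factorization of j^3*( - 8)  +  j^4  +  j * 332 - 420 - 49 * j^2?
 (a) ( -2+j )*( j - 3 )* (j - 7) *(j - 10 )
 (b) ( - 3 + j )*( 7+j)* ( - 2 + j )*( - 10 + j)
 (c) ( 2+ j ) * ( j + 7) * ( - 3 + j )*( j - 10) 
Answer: b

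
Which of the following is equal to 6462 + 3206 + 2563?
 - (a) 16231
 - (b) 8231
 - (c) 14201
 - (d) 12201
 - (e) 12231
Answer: e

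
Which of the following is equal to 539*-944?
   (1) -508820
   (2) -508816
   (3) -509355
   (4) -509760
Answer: 2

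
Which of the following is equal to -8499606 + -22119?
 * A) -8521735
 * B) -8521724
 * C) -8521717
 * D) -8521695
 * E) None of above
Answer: E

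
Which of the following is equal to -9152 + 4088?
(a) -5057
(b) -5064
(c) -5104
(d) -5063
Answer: b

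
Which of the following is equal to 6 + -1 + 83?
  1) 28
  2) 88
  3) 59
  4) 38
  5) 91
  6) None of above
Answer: 2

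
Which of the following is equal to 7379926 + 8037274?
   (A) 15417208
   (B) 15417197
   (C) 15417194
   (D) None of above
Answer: D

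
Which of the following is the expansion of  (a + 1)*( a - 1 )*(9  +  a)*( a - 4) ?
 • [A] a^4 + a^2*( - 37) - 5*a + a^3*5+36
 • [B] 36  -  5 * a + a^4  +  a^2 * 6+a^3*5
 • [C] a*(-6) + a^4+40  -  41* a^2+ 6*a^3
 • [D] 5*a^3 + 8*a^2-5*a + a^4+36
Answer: A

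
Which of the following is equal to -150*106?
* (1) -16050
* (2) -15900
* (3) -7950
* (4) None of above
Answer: 2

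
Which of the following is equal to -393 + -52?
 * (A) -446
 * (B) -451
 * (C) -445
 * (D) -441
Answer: C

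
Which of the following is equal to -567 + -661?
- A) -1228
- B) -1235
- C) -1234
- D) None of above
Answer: A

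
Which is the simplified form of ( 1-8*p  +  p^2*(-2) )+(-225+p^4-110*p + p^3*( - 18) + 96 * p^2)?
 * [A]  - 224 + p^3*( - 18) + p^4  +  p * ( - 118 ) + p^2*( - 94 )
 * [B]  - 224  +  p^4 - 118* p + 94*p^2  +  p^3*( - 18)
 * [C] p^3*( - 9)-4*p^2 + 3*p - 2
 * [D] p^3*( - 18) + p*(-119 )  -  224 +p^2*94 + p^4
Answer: B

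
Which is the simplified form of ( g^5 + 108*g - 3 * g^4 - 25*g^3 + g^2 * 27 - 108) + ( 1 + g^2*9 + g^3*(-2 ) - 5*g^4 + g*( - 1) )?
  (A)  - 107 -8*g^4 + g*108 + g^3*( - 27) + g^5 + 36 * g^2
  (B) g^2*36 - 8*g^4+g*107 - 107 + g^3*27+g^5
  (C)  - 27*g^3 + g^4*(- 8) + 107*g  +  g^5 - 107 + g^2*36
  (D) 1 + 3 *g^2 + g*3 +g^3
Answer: C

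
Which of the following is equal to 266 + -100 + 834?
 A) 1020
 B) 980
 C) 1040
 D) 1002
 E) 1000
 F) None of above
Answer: E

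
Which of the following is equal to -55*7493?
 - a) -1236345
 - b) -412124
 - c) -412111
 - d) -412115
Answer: d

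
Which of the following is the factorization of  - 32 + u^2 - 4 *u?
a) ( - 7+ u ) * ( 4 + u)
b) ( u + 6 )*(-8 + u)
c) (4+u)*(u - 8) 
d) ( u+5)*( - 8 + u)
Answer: c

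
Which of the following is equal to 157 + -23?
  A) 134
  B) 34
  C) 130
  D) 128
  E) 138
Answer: A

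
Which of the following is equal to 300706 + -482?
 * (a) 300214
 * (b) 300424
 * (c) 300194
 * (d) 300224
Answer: d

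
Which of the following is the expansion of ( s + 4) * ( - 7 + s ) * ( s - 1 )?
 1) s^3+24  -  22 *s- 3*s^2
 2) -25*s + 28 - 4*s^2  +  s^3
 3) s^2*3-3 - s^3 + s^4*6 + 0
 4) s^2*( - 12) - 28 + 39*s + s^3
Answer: 2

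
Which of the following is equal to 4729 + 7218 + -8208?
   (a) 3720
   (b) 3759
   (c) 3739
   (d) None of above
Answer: c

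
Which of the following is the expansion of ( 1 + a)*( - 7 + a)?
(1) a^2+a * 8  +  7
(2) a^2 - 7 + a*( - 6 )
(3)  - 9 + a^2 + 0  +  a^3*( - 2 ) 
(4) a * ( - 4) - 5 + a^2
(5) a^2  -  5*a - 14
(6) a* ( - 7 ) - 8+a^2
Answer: 2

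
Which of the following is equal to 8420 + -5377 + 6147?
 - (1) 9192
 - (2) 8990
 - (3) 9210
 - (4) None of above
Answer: 4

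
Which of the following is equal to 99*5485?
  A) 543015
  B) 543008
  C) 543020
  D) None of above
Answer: A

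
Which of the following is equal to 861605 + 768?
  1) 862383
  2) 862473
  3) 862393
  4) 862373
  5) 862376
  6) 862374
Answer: 4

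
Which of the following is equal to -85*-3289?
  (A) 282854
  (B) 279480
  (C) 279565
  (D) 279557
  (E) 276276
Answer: C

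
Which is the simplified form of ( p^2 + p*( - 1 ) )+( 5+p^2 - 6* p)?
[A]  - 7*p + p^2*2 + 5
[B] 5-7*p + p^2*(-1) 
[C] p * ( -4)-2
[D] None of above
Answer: A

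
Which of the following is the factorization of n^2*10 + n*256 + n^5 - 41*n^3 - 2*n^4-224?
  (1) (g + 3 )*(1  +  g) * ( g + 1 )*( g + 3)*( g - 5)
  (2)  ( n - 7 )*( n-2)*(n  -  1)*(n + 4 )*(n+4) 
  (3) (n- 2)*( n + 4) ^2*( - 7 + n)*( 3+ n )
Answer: 2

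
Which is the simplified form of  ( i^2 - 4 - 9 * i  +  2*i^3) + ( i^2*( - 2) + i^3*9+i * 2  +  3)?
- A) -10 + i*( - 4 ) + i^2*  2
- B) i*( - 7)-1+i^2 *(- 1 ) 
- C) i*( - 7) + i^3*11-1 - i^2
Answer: C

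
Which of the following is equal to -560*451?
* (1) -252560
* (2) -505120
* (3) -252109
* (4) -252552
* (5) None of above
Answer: 1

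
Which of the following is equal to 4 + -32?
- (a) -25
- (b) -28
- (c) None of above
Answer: b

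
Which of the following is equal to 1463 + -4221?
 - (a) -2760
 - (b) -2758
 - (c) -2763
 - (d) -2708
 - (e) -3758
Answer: b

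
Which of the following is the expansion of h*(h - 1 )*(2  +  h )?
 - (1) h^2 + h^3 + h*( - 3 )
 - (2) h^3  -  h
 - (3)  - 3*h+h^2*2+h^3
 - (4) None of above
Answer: 4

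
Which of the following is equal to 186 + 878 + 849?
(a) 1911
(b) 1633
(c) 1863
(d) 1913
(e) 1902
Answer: d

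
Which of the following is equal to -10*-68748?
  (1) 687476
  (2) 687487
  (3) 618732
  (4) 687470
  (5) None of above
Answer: 5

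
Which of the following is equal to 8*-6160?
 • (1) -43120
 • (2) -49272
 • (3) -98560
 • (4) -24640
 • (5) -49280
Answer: 5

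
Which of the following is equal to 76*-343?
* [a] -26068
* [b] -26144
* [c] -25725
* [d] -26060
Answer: a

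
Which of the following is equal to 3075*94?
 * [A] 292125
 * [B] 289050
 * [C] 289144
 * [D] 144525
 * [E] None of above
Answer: B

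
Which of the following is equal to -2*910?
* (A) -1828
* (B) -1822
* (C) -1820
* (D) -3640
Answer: C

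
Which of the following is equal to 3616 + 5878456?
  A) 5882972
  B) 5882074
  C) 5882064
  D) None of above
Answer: D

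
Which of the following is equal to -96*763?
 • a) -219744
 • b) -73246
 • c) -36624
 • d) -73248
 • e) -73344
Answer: d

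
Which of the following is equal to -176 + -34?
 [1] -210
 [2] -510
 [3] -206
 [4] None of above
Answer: 1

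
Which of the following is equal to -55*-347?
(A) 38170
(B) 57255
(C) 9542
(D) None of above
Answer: D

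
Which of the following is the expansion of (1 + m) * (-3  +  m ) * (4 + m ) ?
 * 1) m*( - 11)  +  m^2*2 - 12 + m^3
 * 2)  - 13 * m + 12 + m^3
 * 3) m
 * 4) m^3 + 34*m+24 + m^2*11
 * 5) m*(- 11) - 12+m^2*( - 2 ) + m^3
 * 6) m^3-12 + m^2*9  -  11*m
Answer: 1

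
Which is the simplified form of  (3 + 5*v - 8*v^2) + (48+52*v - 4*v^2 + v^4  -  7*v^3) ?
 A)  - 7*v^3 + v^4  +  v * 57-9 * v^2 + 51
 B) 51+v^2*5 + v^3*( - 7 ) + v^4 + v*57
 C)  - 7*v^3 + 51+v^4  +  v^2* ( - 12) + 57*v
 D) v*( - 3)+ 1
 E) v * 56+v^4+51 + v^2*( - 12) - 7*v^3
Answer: C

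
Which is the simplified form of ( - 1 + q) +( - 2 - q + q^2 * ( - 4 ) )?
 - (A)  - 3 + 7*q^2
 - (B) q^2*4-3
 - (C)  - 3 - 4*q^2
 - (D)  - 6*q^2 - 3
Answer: C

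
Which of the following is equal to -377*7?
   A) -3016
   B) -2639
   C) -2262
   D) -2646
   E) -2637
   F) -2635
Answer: B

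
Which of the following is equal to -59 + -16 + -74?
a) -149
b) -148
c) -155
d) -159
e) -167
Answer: a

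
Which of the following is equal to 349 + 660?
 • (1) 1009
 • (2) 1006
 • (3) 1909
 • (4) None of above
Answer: 1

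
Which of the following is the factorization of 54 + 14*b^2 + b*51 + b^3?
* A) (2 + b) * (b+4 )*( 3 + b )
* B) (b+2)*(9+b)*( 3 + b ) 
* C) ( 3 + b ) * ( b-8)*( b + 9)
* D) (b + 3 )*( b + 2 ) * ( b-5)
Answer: B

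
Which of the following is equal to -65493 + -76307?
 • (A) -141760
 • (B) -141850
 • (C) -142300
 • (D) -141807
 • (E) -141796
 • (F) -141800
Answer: F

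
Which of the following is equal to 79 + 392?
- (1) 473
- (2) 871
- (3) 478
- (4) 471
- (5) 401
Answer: 4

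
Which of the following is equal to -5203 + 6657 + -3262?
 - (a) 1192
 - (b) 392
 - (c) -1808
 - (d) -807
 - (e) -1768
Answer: c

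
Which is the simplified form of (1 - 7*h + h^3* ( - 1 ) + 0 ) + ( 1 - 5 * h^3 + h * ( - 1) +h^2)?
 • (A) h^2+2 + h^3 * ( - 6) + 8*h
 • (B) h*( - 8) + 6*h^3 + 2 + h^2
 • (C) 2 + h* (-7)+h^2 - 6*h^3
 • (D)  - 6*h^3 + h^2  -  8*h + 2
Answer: D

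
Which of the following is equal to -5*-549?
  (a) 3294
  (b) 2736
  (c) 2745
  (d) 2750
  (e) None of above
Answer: c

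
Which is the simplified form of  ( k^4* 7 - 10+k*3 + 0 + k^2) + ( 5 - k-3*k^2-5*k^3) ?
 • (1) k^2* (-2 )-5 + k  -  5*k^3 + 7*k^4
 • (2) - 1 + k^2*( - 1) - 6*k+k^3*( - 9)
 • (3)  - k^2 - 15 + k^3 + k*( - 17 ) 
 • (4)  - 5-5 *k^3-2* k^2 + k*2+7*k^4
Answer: 4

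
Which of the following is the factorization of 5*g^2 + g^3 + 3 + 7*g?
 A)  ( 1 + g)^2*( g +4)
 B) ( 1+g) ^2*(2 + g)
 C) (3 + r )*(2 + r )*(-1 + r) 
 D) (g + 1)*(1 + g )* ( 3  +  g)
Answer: D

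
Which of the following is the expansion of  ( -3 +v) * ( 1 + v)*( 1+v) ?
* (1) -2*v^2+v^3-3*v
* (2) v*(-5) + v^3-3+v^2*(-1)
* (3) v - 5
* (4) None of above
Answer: 2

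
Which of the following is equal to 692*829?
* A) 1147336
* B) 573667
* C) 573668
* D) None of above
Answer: C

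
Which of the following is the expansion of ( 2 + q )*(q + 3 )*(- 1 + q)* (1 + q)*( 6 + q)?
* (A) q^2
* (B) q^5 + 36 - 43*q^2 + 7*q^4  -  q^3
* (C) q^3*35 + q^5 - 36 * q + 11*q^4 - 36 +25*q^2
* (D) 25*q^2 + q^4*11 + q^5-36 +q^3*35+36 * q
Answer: C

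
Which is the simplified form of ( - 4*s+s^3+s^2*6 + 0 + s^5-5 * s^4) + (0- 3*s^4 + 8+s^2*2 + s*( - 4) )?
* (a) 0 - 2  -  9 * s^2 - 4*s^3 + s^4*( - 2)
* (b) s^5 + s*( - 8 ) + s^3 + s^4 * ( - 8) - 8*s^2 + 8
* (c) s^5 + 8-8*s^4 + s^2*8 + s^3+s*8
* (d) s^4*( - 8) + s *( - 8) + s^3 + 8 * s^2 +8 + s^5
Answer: d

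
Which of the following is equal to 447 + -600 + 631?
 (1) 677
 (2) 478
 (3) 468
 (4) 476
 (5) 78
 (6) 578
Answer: 2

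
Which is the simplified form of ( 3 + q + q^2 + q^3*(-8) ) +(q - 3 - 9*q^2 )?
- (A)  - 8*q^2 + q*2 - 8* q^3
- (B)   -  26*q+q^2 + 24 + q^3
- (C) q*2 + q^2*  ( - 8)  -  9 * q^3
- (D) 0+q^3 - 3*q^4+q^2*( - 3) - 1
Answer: A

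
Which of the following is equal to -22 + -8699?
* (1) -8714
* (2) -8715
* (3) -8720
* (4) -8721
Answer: 4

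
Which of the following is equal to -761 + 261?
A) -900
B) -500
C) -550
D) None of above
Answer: B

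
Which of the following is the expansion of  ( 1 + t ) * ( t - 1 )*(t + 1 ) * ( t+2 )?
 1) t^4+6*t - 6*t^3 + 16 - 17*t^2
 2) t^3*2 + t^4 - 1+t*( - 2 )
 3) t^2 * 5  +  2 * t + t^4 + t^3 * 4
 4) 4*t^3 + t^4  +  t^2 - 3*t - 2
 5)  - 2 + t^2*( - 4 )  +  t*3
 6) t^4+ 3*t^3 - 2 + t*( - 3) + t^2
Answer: 6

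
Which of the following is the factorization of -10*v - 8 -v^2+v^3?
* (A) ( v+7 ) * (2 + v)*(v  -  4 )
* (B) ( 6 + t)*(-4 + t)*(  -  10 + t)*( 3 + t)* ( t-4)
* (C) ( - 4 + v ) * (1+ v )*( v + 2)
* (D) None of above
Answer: C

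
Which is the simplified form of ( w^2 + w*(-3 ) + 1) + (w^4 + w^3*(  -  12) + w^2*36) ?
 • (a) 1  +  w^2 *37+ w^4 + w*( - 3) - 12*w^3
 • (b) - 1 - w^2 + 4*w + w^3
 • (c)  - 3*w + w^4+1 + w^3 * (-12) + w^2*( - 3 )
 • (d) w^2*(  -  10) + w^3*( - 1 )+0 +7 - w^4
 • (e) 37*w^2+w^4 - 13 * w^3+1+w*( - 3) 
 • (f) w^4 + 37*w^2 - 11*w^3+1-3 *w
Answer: a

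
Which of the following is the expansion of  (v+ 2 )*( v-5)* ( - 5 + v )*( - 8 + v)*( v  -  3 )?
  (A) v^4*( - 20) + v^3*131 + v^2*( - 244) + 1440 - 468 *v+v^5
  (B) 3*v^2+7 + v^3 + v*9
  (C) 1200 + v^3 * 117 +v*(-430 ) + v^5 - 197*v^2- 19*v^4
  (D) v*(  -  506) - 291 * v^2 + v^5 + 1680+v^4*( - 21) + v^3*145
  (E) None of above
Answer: C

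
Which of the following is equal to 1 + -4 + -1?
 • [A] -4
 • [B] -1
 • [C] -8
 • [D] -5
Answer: A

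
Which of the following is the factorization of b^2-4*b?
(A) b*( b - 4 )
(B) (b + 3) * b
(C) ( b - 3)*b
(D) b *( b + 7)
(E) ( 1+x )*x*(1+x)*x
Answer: A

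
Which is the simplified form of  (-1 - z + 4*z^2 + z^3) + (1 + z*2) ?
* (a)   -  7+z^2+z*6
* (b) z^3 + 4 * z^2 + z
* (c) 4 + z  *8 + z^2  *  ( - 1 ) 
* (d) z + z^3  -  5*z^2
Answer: b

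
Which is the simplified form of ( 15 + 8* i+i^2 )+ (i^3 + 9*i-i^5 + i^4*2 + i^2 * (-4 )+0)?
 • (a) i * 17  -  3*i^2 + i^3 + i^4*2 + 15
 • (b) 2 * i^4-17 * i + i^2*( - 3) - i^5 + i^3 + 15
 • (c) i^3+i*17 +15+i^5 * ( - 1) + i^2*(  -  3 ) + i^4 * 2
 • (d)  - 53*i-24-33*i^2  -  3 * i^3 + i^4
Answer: c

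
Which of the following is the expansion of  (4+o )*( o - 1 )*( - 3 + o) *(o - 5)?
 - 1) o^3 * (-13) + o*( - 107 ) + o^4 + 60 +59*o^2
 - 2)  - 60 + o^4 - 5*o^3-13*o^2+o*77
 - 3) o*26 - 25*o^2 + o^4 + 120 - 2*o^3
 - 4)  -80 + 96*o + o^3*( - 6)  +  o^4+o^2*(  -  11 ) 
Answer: 2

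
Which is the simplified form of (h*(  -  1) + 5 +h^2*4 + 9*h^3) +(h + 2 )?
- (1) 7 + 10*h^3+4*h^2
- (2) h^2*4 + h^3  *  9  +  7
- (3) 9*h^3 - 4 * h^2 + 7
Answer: 2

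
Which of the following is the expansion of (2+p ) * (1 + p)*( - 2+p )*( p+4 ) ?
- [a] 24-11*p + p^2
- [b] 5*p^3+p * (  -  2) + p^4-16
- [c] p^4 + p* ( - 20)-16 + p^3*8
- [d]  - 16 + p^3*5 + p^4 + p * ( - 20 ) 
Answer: d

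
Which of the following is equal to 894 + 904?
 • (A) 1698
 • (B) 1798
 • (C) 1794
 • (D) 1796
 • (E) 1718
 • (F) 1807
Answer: B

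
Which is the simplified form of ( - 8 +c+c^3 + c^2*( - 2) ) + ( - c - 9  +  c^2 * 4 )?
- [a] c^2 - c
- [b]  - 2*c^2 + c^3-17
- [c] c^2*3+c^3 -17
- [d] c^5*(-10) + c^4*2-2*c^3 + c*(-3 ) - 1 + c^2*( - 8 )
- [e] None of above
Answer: e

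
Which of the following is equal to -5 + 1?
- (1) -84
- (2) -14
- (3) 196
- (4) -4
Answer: 4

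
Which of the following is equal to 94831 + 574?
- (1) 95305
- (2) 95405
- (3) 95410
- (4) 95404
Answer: 2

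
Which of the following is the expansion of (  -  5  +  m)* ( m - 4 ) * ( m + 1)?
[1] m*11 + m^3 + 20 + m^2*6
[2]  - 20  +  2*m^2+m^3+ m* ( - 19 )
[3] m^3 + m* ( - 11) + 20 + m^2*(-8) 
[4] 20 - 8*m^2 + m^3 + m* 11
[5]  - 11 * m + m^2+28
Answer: 4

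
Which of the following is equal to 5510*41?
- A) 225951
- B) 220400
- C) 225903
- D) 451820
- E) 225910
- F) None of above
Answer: E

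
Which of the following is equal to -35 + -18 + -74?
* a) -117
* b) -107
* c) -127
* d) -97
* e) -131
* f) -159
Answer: c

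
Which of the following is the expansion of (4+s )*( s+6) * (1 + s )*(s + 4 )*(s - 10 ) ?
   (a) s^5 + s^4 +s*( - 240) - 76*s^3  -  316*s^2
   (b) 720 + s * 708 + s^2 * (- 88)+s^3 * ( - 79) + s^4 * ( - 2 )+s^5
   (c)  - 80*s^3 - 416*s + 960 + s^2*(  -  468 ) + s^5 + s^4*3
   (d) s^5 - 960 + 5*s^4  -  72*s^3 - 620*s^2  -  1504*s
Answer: d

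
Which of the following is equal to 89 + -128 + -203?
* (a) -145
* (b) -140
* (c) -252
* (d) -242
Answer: d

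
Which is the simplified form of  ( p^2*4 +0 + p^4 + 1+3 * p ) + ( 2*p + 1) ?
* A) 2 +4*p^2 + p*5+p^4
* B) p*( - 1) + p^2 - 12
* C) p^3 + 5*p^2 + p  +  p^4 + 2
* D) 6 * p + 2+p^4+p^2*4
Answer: A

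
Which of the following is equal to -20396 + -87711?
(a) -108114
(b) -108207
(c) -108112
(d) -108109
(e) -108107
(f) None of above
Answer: e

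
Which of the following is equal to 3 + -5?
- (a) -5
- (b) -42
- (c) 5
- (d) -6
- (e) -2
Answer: e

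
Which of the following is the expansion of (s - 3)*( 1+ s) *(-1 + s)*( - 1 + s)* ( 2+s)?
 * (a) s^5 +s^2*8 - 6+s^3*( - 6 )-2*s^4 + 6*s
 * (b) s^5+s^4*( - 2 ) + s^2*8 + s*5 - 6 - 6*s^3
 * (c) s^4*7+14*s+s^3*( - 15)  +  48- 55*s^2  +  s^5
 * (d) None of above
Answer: b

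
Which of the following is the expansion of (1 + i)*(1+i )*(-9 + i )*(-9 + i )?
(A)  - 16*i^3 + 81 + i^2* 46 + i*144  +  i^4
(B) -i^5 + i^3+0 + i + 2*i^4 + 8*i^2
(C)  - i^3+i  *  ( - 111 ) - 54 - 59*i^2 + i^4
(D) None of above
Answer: A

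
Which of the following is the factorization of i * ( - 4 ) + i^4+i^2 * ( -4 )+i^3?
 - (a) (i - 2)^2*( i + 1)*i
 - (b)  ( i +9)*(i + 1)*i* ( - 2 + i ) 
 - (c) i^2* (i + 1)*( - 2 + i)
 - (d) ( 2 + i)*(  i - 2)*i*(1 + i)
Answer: d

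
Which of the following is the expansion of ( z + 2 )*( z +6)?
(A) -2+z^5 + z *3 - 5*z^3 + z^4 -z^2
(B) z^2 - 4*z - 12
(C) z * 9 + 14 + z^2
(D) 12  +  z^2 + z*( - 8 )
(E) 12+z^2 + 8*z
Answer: E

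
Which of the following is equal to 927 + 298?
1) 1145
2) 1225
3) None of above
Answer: 2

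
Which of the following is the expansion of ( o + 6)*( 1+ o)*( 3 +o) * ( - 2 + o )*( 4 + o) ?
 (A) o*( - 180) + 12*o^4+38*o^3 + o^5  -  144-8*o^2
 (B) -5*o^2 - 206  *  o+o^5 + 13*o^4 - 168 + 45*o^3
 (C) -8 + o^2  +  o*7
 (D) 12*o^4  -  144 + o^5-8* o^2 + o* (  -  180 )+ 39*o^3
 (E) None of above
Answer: D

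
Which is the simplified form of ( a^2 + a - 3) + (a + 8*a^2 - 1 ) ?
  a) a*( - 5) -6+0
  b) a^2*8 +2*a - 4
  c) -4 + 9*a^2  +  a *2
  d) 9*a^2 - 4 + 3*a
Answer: c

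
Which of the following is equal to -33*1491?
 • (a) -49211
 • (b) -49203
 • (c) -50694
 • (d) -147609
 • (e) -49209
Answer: b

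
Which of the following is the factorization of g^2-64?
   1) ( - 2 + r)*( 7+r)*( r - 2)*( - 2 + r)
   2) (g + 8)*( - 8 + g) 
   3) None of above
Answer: 2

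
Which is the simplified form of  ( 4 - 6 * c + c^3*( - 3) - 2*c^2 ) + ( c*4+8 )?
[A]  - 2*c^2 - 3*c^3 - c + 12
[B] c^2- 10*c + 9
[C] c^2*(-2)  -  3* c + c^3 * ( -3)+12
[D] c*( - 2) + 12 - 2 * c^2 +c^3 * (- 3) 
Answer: D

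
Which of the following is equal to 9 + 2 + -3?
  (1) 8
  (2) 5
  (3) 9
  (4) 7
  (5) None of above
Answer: 1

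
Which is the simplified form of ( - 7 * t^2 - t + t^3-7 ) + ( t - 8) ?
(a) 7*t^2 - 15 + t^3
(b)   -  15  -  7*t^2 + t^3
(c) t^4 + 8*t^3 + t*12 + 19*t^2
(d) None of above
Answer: b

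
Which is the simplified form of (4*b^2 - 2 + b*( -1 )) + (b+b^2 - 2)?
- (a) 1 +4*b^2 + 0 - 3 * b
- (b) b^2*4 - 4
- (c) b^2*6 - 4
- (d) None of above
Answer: d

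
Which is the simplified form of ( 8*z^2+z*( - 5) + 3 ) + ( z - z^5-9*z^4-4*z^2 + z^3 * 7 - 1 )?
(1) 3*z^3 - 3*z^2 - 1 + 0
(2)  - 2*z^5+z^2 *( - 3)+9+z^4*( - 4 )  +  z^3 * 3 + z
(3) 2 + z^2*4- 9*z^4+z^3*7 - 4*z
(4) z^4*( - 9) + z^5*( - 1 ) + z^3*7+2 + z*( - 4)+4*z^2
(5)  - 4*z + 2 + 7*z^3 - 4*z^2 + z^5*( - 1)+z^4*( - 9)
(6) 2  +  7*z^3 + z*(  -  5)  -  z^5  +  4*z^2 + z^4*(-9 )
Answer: 4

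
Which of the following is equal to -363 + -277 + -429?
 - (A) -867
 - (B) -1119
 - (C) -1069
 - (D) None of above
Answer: C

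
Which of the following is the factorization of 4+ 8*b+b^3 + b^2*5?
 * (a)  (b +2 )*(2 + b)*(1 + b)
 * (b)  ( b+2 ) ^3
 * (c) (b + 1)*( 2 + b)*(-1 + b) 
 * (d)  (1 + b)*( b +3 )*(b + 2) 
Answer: a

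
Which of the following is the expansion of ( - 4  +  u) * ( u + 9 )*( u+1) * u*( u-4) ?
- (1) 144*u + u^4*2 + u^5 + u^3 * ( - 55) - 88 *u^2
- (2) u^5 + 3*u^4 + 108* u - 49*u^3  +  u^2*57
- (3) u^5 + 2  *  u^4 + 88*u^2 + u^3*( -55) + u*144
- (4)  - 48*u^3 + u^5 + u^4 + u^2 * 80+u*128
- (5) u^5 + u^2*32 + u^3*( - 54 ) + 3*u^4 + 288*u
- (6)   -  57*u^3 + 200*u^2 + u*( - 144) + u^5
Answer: 3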